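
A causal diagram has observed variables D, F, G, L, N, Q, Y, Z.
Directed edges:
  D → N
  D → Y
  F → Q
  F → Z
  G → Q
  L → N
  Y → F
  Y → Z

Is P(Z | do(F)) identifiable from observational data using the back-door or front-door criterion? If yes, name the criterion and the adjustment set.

P(Z|do(F)): backdoor, adjust for {Y}.

desc(F)\{F}={Q,Z}; candidates ⊆ {D,G,L,N,Y}.
size 0: {}; under {} F still reaches {D,N,Y,Z} ∋ Z.
{Y}: F⊥Z given {Y} in G with F→· removed — back-door holds.
P(Z|do(F)) = Σ_{Y} P(Z|F,Y)·P(Y).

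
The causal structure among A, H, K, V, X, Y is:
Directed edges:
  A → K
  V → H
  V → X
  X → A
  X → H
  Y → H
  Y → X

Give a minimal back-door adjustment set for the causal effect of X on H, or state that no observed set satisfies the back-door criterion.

X→H: minimal back-door set {V, Y}.

desc(X)\{X}={A,H,K}; candidates ⊆ {V,Y}.
size 0: {}; under {} X still reaches {H,V,Y} ∋ H.
size 1: {V}, {Y}; under {V} X still reaches {H,Y} ∋ H.
{V,Y}: X⊥H given {V,Y} in G with X→· removed — back-door holds.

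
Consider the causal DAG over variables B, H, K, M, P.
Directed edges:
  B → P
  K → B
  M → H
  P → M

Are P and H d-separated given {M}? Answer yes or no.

Bayes-Ball from P | {M} reaches {B,K}.
H ∉ reach(P|{M}) ⇒ P ⊥ H | {M}.

Yes — P ⊥ H | {M}.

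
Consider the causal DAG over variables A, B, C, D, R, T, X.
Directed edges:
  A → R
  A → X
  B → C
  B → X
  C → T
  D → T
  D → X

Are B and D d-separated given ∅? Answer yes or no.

Bayes-Ball from B | ∅ reaches {C,T,X}.
D ∉ reach(B|∅) ⇒ B ⊥ D | ∅.

Yes — B ⊥ D | ∅.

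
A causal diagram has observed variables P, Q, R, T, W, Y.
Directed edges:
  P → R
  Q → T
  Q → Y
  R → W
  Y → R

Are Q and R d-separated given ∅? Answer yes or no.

No — Q and R are d-connected given ∅.

Bayes-Ball from Q | ∅ reaches {R,T,W,Y}.
R ∈ reach(Q|∅) ⇒ Q ⊥̸ R | ∅.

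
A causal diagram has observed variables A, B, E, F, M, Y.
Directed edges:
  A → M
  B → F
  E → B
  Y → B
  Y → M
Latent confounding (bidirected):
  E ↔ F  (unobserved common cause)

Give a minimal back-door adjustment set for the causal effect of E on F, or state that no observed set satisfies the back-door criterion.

desc(E)\{E}={B,F}; candidates ⊆ {A,M,Y}.
E↔F: latent back-door arc(s) into E.
size 0: {}; under {} E still reaches {F} ∋ F.
size 1: {A}, {M}, {Y}; under {A} E still reaches {F} ∋ F.
size 2: {A,M}, {A,Y}, {M,Y}; under {A,M} E still reaches {F} ∋ F.
E↔F cannot be blocked by any observed set — no back-door set.

E→F: no observed back-door set.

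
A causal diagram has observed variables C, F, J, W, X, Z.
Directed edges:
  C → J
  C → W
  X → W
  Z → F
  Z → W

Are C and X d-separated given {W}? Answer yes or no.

Bayes-Ball from C | {W} reaches {F,J,X,Z}.
X ∈ reach(C|{W}) ⇒ C ⊥̸ X | {W}.

No — C and X are d-connected given {W}.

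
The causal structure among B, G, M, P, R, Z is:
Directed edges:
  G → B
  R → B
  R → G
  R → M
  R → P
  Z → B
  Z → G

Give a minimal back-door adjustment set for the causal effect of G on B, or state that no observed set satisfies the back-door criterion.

desc(G)\{G}={B}; candidates ⊆ {M,P,R,Z}.
size 0: {}; under {} G still reaches {B,M,P,R,Z} ∋ B.
size 1: {M}, {P}, {R} …(+1); under {M} G still reaches {B,P,R,Z} ∋ B.
{R,Z}: G⊥B given {R,Z} in G with G→· removed — back-door holds.

G→B: minimal back-door set {R, Z}.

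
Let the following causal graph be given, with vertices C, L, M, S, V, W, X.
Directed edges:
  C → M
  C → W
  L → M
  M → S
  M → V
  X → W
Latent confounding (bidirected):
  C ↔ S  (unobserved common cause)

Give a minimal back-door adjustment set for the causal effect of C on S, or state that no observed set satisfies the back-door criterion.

desc(C)\{C}={M,S,V,W}; candidates ⊆ {L,X}.
C↔S: latent back-door arc(s) into C.
size 0: {}; under {} C still reaches {S} ∋ S.
size 1: {L}, {X}; under {L} C still reaches {S} ∋ S.
size 2: {L,X}; under {L,X} C still reaches {S} ∋ S.
C↔S cannot be blocked by any observed set — no back-door set.

C→S: no observed back-door set.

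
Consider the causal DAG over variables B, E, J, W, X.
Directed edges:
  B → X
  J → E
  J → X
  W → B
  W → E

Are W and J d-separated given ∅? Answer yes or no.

Bayes-Ball from W | ∅ reaches {B,E,X}.
J ∉ reach(W|∅) ⇒ W ⊥ J | ∅.

Yes — W ⊥ J | ∅.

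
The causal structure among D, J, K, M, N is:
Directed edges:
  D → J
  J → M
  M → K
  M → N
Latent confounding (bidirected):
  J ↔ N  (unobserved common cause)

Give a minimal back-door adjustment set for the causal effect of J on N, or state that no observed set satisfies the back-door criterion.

J→N: no observed back-door set.

desc(J)\{J}={K,M,N}; candidates ⊆ {D}.
J↔N: latent back-door arc(s) into J.
size 0: {}; under {} J still reaches {D,N} ∋ N.
size 1: {D}; under {D} J still reaches {N} ∋ N.
J↔N cannot be blocked by any observed set — no back-door set.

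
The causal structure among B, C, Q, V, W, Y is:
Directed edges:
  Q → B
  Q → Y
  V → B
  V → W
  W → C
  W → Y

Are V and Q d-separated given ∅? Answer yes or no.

Yes — V ⊥ Q | ∅.

Bayes-Ball from V | ∅ reaches {B,C,W,Y}.
Q ∉ reach(V|∅) ⇒ V ⊥ Q | ∅.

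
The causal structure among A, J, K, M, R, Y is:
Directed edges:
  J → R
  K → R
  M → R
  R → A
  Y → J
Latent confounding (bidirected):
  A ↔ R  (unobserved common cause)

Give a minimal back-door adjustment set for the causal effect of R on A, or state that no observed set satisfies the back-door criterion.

R→A: no observed back-door set.

desc(R)\{R}={A}; candidates ⊆ {J,K,M,Y}.
R↔A: latent back-door arc(s) into R.
size 0: {}; under {} R still reaches {A,J,K,M,Y} ∋ A.
size 1: {J}, {K}, {M} …(+1); under {J} R still reaches {A,K,M} ∋ A.
size 2: {J,K}, {J,M}, {J,Y} …(+3); under {J,K} R still reaches {A,M} ∋ A.
R↔A cannot be blocked by any observed set — no back-door set.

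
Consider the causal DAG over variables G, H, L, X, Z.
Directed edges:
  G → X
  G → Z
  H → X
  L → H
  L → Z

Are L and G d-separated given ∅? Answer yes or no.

Bayes-Ball from L | ∅ reaches {H,X,Z}.
G ∉ reach(L|∅) ⇒ L ⊥ G | ∅.

Yes — L ⊥ G | ∅.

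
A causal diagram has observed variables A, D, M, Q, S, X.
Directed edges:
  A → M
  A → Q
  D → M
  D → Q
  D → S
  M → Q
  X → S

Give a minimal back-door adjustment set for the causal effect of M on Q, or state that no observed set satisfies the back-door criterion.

desc(M)\{M}={Q}; candidates ⊆ {A,D,S,X}.
size 0: {}; under {} M still reaches {A,D,Q,S} ∋ Q.
size 1: {A}, {D}, {S} …(+1); under {A} M still reaches {D,Q,S} ∋ Q.
{A,D}: M⊥Q given {A,D} in G with M→· removed — back-door holds.

M→Q: minimal back-door set {A, D}.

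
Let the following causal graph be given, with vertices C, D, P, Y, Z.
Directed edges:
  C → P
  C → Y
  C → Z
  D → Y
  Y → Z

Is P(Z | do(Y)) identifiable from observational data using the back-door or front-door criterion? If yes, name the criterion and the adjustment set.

P(Z|do(Y)): backdoor, adjust for {C}.

desc(Y)\{Y}={Z}; candidates ⊆ {C,D,P}.
size 0: {}; under {} Y still reaches {C,D,P,Z} ∋ Z.
{C}: Y⊥Z given {C} in G with Y→· removed — back-door holds.
P(Z|do(Y)) = Σ_{C} P(Z|Y,C)·P(C).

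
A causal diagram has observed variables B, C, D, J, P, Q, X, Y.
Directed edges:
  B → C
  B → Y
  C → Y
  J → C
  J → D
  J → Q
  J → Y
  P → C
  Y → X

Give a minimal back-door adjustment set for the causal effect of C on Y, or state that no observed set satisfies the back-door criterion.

desc(C)\{C}={X,Y}; candidates ⊆ {B,D,J,P,Q}.
size 0: {}; under {} C still reaches {B,D,J,P,Q,X,Y} ∋ Y.
size 1: {B}, {D}, {J} …(+2); under {B} C still reaches {D,J,P,Q,X,Y} ∋ Y.
{B,J}: C⊥Y given {B,J} in G with C→· removed — back-door holds.

C→Y: minimal back-door set {B, J}.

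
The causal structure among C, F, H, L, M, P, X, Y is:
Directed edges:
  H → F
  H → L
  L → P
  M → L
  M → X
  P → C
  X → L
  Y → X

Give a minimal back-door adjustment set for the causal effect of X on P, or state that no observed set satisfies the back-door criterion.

X→P: minimal back-door set {M}.

desc(X)\{X}={C,L,P}; candidates ⊆ {F,H,M,Y}.
size 0: {}; under {} X still reaches {C,L,M,P,Y} ∋ P.
{M}: X⊥P given {M} in G with X→· removed — back-door holds.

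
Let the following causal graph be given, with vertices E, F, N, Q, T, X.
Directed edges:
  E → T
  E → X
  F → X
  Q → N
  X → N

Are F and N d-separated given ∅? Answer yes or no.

Bayes-Ball from F | ∅ reaches {N,X}.
N ∈ reach(F|∅) ⇒ F ⊥̸ N | ∅.

No — F and N are d-connected given ∅.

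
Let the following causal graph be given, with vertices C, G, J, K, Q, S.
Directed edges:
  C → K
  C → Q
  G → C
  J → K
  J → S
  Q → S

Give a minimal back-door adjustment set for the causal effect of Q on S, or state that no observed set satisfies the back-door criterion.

desc(Q)\{Q}={S}; candidates ⊆ {C,G,J,K}.
∅: Q⊥S given ∅ in G with Q→· removed — back-door holds.

Q→S: minimal back-door set ∅.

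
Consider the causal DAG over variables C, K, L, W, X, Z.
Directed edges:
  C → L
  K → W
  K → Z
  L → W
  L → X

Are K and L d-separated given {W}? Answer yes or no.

No — K and L are d-connected given {W}.

Bayes-Ball from K | {W} reaches {C,L,X,Z}.
L ∈ reach(K|{W}) ⇒ K ⊥̸ L | {W}.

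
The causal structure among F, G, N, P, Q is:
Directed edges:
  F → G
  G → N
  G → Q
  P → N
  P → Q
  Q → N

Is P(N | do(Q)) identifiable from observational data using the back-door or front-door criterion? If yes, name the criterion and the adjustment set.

P(N|do(Q)): backdoor, adjust for {G, P}.

desc(Q)\{Q}={N}; candidates ⊆ {F,G,P}.
size 0: {}; under {} Q still reaches {F,G,N,P} ∋ N.
size 1: {F}, {G}, {P}; under {F} Q still reaches {G,N,P} ∋ N.
{G,P}: Q⊥N given {G,P} in G with Q→· removed — back-door holds.
P(N|do(Q)) = Σ_{G,P} P(N|Q,G,P)·P(G,P).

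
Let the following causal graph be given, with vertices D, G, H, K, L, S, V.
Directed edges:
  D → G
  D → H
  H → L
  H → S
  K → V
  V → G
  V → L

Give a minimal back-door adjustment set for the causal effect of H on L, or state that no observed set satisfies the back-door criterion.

H→L: minimal back-door set ∅.

desc(H)\{H}={L,S}; candidates ⊆ {D,G,K,V}.
∅: H⊥L given ∅ in G with H→· removed — back-door holds.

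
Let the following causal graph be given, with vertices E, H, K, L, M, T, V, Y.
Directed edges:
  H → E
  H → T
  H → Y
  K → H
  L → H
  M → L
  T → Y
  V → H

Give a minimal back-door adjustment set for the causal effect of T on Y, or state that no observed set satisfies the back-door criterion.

desc(T)\{T}={Y}; candidates ⊆ {E,H,K,L,M,V}.
size 0: {}; under {} T still reaches {E,H,K,L,M,V,Y} ∋ Y.
{H}: T⊥Y given {H} in G with T→· removed — back-door holds.

T→Y: minimal back-door set {H}.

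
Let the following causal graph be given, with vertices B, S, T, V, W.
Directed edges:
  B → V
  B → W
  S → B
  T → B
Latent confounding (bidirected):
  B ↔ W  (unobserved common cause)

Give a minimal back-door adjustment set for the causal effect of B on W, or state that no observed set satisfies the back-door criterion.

desc(B)\{B}={V,W}; candidates ⊆ {S,T}.
B↔W: latent back-door arc(s) into B.
size 0: {}; under {} B still reaches {S,T,W} ∋ W.
size 1: {S}, {T}; under {S} B still reaches {T,W} ∋ W.
size 2: {S,T}; under {S,T} B still reaches {W} ∋ W.
B↔W cannot be blocked by any observed set — no back-door set.

B→W: no observed back-door set.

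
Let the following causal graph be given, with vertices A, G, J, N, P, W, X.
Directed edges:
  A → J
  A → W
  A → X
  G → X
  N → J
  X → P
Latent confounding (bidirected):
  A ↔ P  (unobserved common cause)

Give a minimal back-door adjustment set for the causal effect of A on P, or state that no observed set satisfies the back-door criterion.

A→P: no observed back-door set.

desc(A)\{A}={J,P,W,X}; candidates ⊆ {G,N}.
A↔P: latent back-door arc(s) into A.
size 0: {}; under {} A still reaches {P} ∋ P.
size 1: {G}, {N}; under {G} A still reaches {P} ∋ P.
size 2: {G,N}; under {G,N} A still reaches {P} ∋ P.
A↔P cannot be blocked by any observed set — no back-door set.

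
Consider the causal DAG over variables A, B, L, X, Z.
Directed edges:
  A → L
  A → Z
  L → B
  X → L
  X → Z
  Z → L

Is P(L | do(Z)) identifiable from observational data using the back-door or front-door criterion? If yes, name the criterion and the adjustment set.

P(L|do(Z)): backdoor, adjust for {A, X}.

desc(Z)\{Z}={B,L}; candidates ⊆ {A,X}.
size 0: {}; under {} Z still reaches {A,B,L,X} ∋ L.
size 1: {A}, {X}; under {A} Z still reaches {B,L,X} ∋ L.
{A,X}: Z⊥L given {A,X} in G with Z→· removed — back-door holds.
P(L|do(Z)) = Σ_{A,X} P(L|Z,A,X)·P(A,X).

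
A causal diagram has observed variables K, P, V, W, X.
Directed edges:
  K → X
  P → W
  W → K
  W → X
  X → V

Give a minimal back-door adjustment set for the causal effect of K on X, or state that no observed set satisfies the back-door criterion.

K→X: minimal back-door set {W}.

desc(K)\{K}={V,X}; candidates ⊆ {P,W}.
size 0: {}; under {} K still reaches {P,V,W,X} ∋ X.
{W}: K⊥X given {W} in G with K→· removed — back-door holds.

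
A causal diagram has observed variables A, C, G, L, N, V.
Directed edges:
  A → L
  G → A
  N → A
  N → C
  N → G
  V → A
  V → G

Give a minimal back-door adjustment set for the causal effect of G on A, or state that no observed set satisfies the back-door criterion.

desc(G)\{G}={A,L}; candidates ⊆ {C,N,V}.
size 0: {}; under {} G still reaches {A,C,L,N,V} ∋ A.
size 1: {C}, {N}, {V}; under {C} G still reaches {A,L,N,V} ∋ A.
{N,V}: G⊥A given {N,V} in G with G→· removed — back-door holds.

G→A: minimal back-door set {N, V}.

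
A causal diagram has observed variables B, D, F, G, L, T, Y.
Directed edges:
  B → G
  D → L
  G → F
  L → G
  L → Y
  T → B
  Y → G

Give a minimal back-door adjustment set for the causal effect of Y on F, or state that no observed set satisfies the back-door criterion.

Y→F: minimal back-door set {L}.

desc(Y)\{Y}={F,G}; candidates ⊆ {B,D,L,T}.
size 0: {}; under {} Y still reaches {D,F,G,L} ∋ F.
{L}: Y⊥F given {L} in G with Y→· removed — back-door holds.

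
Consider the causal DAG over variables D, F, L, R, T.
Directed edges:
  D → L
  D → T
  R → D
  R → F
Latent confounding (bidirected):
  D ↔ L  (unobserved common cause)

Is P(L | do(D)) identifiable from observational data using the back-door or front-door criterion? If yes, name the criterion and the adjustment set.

P(L|do(D)): not identifiable (no BD/FD set).

desc(D)\{D}={L,T}; candidates ⊆ {F,R}.
D↔L: latent back-door arc(s) into D.
size 0: {}; under {} D still reaches {F,L,R} ∋ L.
size 1: {F}, {R}; under {F} D still reaches {L,R} ∋ L.
size 2: {F,R}; under {F,R} D still reaches {L} ∋ L.
D↔L cannot be blocked by any observed set — no back-door set.
No mediator lies on a directed D→…→L path.
Neither criterion identifies P(L|do(D)) in this graph.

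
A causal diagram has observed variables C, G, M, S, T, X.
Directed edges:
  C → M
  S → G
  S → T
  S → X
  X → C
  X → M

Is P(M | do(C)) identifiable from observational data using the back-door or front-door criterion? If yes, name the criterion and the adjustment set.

desc(C)\{C}={M}; candidates ⊆ {G,S,T,X}.
size 0: {}; under {} C still reaches {G,M,S,T,X} ∋ M.
{X}: C⊥M given {X} in G with C→· removed — back-door holds.
P(M|do(C)) = Σ_{X} P(M|C,X)·P(X).

P(M|do(C)): backdoor, adjust for {X}.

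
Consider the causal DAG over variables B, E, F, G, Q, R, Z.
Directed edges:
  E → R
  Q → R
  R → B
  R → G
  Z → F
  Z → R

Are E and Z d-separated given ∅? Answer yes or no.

Bayes-Ball from E | ∅ reaches {B,G,R}.
Z ∉ reach(E|∅) ⇒ E ⊥ Z | ∅.

Yes — E ⊥ Z | ∅.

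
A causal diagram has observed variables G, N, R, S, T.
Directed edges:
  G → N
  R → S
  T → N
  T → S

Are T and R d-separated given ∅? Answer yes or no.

Bayes-Ball from T | ∅ reaches {N,S}.
R ∉ reach(T|∅) ⇒ T ⊥ R | ∅.

Yes — T ⊥ R | ∅.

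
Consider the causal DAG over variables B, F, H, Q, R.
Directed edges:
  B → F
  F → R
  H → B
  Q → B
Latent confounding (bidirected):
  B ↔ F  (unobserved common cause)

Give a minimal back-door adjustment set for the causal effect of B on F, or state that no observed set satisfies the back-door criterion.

B→F: no observed back-door set.

desc(B)\{B}={F,R}; candidates ⊆ {H,Q}.
B↔F: latent back-door arc(s) into B.
size 0: {}; under {} B still reaches {F,H,Q,R} ∋ F.
size 1: {H}, {Q}; under {H} B still reaches {F,Q,R} ∋ F.
size 2: {H,Q}; under {H,Q} B still reaches {F,R} ∋ F.
B↔F cannot be blocked by any observed set — no back-door set.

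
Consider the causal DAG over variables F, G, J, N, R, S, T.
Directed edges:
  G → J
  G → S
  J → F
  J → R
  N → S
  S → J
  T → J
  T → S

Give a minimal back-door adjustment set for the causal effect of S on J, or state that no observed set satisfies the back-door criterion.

S→J: minimal back-door set {G, T}.

desc(S)\{S}={F,J,R}; candidates ⊆ {G,N,T}.
size 0: {}; under {} S still reaches {F,G,J,N,R,T} ∋ J.
size 1: {G}, {N}, {T}; under {G} S still reaches {F,J,N,R,T} ∋ J.
{G,T}: S⊥J given {G,T} in G with S→· removed — back-door holds.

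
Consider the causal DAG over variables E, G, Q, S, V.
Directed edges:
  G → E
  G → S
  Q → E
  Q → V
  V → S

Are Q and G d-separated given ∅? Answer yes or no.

Bayes-Ball from Q | ∅ reaches {E,S,V}.
G ∉ reach(Q|∅) ⇒ Q ⊥ G | ∅.

Yes — Q ⊥ G | ∅.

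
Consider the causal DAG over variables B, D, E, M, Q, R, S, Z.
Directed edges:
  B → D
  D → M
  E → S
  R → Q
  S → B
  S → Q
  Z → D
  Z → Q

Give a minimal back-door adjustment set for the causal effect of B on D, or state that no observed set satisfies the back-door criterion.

desc(B)\{B}={D,M}; candidates ⊆ {E,Q,R,S,Z}.
∅: B⊥D given ∅ in G with B→· removed — back-door holds.

B→D: minimal back-door set ∅.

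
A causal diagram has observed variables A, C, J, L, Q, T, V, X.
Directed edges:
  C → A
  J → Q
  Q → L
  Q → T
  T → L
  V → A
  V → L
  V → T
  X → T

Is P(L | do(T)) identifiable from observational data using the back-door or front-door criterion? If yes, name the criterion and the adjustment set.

desc(T)\{T}={L}; candidates ⊆ {A,C,J,Q,V,X}.
size 0: {}; under {} T still reaches {A,J,L,Q,V,X} ∋ L.
size 1: {A}, {C}, {J} …(+3); under {A} T still reaches {C,J,L,Q,V,X} ∋ L.
{Q,V}: T⊥L given {Q,V} in G with T→· removed — back-door holds.
P(L|do(T)) = Σ_{Q,V} P(L|T,Q,V)·P(Q,V).

P(L|do(T)): backdoor, adjust for {Q, V}.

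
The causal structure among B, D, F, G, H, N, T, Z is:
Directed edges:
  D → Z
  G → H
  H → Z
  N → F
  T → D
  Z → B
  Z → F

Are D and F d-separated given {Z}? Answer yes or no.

Bayes-Ball from D | {Z} reaches {G,H,T}.
F ∉ reach(D|{Z}) ⇒ D ⊥ F | {Z}.

Yes — D ⊥ F | {Z}.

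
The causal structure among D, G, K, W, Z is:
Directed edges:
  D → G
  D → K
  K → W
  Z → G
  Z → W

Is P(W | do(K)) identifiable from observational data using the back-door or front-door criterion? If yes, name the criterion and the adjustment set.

desc(K)\{K}={W}; candidates ⊆ {D,G,Z}.
∅: K⊥W given ∅ in G with K→· removed — back-door holds.
P(W|do(K)) = P(W|K) — no adjustment needed.

P(W|do(K)): backdoor, adjust for ∅.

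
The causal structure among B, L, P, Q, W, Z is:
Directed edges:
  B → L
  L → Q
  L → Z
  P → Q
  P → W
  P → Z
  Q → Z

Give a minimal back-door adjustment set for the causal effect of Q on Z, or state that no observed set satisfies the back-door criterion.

Q→Z: minimal back-door set {L, P}.

desc(Q)\{Q}={Z}; candidates ⊆ {B,L,P,W}.
size 0: {}; under {} Q still reaches {B,L,P,W,Z} ∋ Z.
size 1: {B}, {L}, {P} …(+1); under {B} Q still reaches {L,P,W,Z} ∋ Z.
{L,P}: Q⊥Z given {L,P} in G with Q→· removed — back-door holds.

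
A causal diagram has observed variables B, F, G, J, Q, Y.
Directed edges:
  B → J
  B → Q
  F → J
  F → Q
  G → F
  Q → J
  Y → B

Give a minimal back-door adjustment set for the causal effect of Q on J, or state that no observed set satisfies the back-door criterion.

Q→J: minimal back-door set {B, F}.

desc(Q)\{Q}={J}; candidates ⊆ {B,F,G,Y}.
size 0: {}; under {} Q still reaches {B,F,G,J,Y} ∋ J.
size 1: {B}, {F}, {G} …(+1); under {B} Q still reaches {F,G,J} ∋ J.
{B,F}: Q⊥J given {B,F} in G with Q→· removed — back-door holds.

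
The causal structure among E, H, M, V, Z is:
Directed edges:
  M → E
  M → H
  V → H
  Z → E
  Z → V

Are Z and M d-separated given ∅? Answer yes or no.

Bayes-Ball from Z | ∅ reaches {E,H,V}.
M ∉ reach(Z|∅) ⇒ Z ⊥ M | ∅.

Yes — Z ⊥ M | ∅.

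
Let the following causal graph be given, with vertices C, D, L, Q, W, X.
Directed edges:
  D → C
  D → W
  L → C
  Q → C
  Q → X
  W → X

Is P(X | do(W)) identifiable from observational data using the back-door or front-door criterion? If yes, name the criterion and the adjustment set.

P(X|do(W)): backdoor, adjust for ∅.

desc(W)\{W}={X}; candidates ⊆ {C,D,L,Q}.
∅: W⊥X given ∅ in G with W→· removed — back-door holds.
P(X|do(W)) = P(X|W) — no adjustment needed.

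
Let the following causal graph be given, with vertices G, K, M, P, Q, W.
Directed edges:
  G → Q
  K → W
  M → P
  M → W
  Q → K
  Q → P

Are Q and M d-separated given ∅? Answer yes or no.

Yes — Q ⊥ M | ∅.

Bayes-Ball from Q | ∅ reaches {G,K,P,W}.
M ∉ reach(Q|∅) ⇒ Q ⊥ M | ∅.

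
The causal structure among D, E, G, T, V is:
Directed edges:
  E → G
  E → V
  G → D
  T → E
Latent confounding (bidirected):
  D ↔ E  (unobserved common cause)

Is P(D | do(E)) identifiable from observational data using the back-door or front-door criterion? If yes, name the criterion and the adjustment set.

desc(E)\{E}={D,G,V}; candidates ⊆ {T}.
E↔D: latent back-door arc(s) into E.
size 0: {}; under {} E still reaches {D,T} ∋ D.
size 1: {T}; under {T} E still reaches {D} ∋ D.
E↔D cannot be blocked by any observed set — no back-door set.
{G}: (i) intercepts every directed E→D path; (ii) no back-door E→{G}; (iii) {E} blocks every back-door {G}→D. Front-door holds.
P(D|do(E)) = Σ_{G} P(G|E) Σ_{E'} P(D|G,E')P(E').

P(D|do(E)): frontdoor, adjust for {G}.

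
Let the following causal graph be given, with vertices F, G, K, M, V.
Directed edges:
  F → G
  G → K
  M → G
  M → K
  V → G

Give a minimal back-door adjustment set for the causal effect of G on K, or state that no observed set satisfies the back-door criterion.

G→K: minimal back-door set {M}.

desc(G)\{G}={K}; candidates ⊆ {F,M,V}.
size 0: {}; under {} G still reaches {F,K,M,V} ∋ K.
{M}: G⊥K given {M} in G with G→· removed — back-door holds.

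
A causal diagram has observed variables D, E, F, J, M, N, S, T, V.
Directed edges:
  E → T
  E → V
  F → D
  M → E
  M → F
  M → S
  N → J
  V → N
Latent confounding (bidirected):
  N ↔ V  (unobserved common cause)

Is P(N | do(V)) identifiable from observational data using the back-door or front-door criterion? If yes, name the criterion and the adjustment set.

P(N|do(V)): not identifiable (no BD/FD set).

desc(V)\{V}={J,N}; candidates ⊆ {D,E,F,M,S,T}.
V↔N: latent back-door arc(s) into V.
size 0: {}; under {} V still reaches {D,E,F,J,M,N,S,T} ∋ N.
size 1: {D}, {E}, {F} …(+3); under {D} V still reaches {E,F,J,M,N,S,T} ∋ N.
size 2: {D,E}, {D,F}, {D,M} …(+12); under {D,E} V still reaches {J,N} ∋ N.
V↔N cannot be blocked by any observed set — no back-door set.
No mediator lies on a directed V→…→N path.
Neither criterion identifies P(N|do(V)) in this graph.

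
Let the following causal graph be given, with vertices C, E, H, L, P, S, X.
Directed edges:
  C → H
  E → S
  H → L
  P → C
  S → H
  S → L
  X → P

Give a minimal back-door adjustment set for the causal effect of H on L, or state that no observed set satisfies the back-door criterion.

H→L: minimal back-door set {S}.

desc(H)\{H}={L}; candidates ⊆ {C,E,P,S,X}.
size 0: {}; under {} H still reaches {C,E,L,P,S,X} ∋ L.
{S}: H⊥L given {S} in G with H→· removed — back-door holds.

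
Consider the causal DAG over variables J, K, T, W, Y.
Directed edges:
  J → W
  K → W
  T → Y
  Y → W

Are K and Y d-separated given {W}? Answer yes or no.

No — K and Y are d-connected given {W}.

Bayes-Ball from K | {W} reaches {J,T,Y}.
Y ∈ reach(K|{W}) ⇒ K ⊥̸ Y | {W}.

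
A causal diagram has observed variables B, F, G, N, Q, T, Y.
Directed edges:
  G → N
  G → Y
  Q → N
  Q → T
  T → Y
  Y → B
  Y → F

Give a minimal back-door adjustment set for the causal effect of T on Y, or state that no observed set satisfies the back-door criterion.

desc(T)\{T}={B,F,Y}; candidates ⊆ {G,N,Q}.
∅: T⊥Y given ∅ in G with T→· removed — back-door holds.

T→Y: minimal back-door set ∅.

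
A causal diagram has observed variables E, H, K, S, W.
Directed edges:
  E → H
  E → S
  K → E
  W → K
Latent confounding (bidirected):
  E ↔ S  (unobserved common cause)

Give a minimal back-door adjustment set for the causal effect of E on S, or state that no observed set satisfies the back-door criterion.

E→S: no observed back-door set.

desc(E)\{E}={H,S}; candidates ⊆ {K,W}.
E↔S: latent back-door arc(s) into E.
size 0: {}; under {} E still reaches {K,S,W} ∋ S.
size 1: {K}, {W}; under {K} E still reaches {S} ∋ S.
size 2: {K,W}; under {K,W} E still reaches {S} ∋ S.
E↔S cannot be blocked by any observed set — no back-door set.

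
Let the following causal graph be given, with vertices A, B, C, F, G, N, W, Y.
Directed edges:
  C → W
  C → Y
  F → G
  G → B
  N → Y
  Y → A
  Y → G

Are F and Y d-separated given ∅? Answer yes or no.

Bayes-Ball from F | ∅ reaches {B,G}.
Y ∉ reach(F|∅) ⇒ F ⊥ Y | ∅.

Yes — F ⊥ Y | ∅.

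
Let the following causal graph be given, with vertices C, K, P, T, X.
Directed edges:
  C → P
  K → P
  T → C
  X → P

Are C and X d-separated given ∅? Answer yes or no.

Yes — C ⊥ X | ∅.

Bayes-Ball from C | ∅ reaches {P,T}.
X ∉ reach(C|∅) ⇒ C ⊥ X | ∅.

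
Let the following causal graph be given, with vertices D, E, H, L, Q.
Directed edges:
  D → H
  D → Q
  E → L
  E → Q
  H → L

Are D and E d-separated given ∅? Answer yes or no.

Yes — D ⊥ E | ∅.

Bayes-Ball from D | ∅ reaches {H,L,Q}.
E ∉ reach(D|∅) ⇒ D ⊥ E | ∅.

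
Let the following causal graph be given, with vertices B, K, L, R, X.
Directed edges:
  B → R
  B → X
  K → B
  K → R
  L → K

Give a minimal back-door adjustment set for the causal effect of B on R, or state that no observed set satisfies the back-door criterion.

desc(B)\{B}={R,X}; candidates ⊆ {K,L}.
size 0: {}; under {} B still reaches {K,L,R} ∋ R.
{K}: B⊥R given {K} in G with B→· removed — back-door holds.

B→R: minimal back-door set {K}.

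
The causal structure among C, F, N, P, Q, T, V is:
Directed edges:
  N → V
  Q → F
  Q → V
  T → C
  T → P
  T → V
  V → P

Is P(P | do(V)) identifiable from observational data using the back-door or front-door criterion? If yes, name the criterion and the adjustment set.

desc(V)\{V}={P}; candidates ⊆ {C,F,N,Q,T}.
size 0: {}; under {} V still reaches {C,F,N,P,Q,T} ∋ P.
{T}: V⊥P given {T} in G with V→· removed — back-door holds.
P(P|do(V)) = Σ_{T} P(P|V,T)·P(T).

P(P|do(V)): backdoor, adjust for {T}.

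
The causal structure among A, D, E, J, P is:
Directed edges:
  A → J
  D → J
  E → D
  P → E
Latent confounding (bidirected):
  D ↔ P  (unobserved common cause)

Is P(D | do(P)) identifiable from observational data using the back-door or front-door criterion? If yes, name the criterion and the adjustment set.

desc(P)\{P}={D,E,J}; candidates ⊆ {A}.
P↔D: latent back-door arc(s) into P.
size 0: {}; under {} P still reaches {D,J} ∋ D.
size 1: {A}; under {A} P still reaches {D,J} ∋ D.
P↔D cannot be blocked by any observed set — no back-door set.
{E}: (i) intercepts every directed P→D path; (ii) no back-door P→{E}; (iii) {P} blocks every back-door {E}→D. Front-door holds.
P(D|do(P)) = Σ_{E} P(E|P) Σ_{P'} P(D|E,P')P(P').

P(D|do(P)): frontdoor, adjust for {E}.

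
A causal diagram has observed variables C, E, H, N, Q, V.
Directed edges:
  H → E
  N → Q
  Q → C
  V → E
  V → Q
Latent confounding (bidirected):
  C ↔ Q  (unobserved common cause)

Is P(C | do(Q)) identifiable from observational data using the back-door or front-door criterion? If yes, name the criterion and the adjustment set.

P(C|do(Q)): not identifiable (no BD/FD set).

desc(Q)\{Q}={C}; candidates ⊆ {E,H,N,V}.
Q↔C: latent back-door arc(s) into Q.
size 0: {}; under {} Q still reaches {C,E,N,V} ∋ C.
size 1: {E}, {H}, {N} …(+1); under {E} Q still reaches {C,H,N,V} ∋ C.
size 2: {E,H}, {E,N}, {E,V} …(+3); under {E,H} Q still reaches {C,N,V} ∋ C.
Q↔C cannot be blocked by any observed set — no back-door set.
No mediator lies on a directed Q→…→C path.
Neither criterion identifies P(C|do(Q)) in this graph.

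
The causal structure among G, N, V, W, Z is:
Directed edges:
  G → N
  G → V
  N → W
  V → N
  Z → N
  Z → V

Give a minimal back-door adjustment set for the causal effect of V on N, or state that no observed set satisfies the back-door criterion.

V→N: minimal back-door set {G, Z}.

desc(V)\{V}={N,W}; candidates ⊆ {G,Z}.
size 0: {}; under {} V still reaches {G,N,W,Z} ∋ N.
size 1: {G}, {Z}; under {G} V still reaches {N,W,Z} ∋ N.
{G,Z}: V⊥N given {G,Z} in G with V→· removed — back-door holds.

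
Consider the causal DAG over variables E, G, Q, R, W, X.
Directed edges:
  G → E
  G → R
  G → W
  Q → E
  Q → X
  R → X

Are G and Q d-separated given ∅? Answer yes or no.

Bayes-Ball from G | ∅ reaches {E,R,W,X}.
Q ∉ reach(G|∅) ⇒ G ⊥ Q | ∅.

Yes — G ⊥ Q | ∅.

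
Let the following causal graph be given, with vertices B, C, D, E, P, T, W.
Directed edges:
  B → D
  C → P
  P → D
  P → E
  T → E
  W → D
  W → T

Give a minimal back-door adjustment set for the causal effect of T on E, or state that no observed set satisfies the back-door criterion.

desc(T)\{T}={E}; candidates ⊆ {B,C,D,P,W}.
∅: T⊥E given ∅ in G with T→· removed — back-door holds.

T→E: minimal back-door set ∅.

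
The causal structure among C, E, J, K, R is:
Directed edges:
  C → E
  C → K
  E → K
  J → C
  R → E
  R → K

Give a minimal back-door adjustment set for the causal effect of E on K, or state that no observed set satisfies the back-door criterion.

desc(E)\{E}={K}; candidates ⊆ {C,J,R}.
size 0: {}; under {} E still reaches {C,J,K,R} ∋ K.
size 1: {C}, {J}, {R}; under {C} E still reaches {K,R} ∋ K.
{C,R}: E⊥K given {C,R} in G with E→· removed — back-door holds.

E→K: minimal back-door set {C, R}.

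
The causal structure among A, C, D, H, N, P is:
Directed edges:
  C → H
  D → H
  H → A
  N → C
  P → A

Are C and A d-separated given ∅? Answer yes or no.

Bayes-Ball from C | ∅ reaches {A,H,N}.
A ∈ reach(C|∅) ⇒ C ⊥̸ A | ∅.

No — C and A are d-connected given ∅.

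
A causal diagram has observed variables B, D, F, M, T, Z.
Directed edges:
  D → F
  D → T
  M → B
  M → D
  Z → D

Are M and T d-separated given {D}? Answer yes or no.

Yes — M ⊥ T | {D}.

Bayes-Ball from M | {D} reaches {B,Z}.
T ∉ reach(M|{D}) ⇒ M ⊥ T | {D}.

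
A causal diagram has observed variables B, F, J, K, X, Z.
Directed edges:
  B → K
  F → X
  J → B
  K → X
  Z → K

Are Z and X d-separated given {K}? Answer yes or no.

Yes — Z ⊥ X | {K}.

Bayes-Ball from Z | {K} reaches {B,J}.
X ∉ reach(Z|{K}) ⇒ Z ⊥ X | {K}.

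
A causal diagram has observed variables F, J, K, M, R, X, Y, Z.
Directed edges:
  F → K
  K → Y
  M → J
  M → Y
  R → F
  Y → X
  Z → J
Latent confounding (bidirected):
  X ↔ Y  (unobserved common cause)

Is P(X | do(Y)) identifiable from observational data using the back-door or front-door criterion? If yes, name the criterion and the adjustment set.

desc(Y)\{Y}={X}; candidates ⊆ {F,J,K,M,R,Z}.
Y↔X: latent back-door arc(s) into Y.
size 0: {}; under {} Y still reaches {F,J,K,M,R,X} ∋ X.
size 1: {F}, {J}, {K} …(+3); under {F} Y still reaches {J,K,M,X} ∋ X.
size 2: {F,J}, {F,K}, {F,M} …(+12); under {F,J} Y still reaches {K,M,X,Z} ∋ X.
Y↔X cannot be blocked by any observed set — no back-door set.
No mediator lies on a directed Y→…→X path.
Neither criterion identifies P(X|do(Y)) in this graph.

P(X|do(Y)): not identifiable (no BD/FD set).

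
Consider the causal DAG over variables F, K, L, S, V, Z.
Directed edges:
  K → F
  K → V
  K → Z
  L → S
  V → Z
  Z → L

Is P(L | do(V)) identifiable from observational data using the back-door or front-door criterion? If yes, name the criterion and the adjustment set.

P(L|do(V)): backdoor, adjust for {K}.

desc(V)\{V}={L,S,Z}; candidates ⊆ {F,K}.
size 0: {}; under {} V still reaches {F,K,L,S,Z} ∋ L.
{K}: V⊥L given {K} in G with V→· removed — back-door holds.
P(L|do(V)) = Σ_{K} P(L|V,K)·P(K).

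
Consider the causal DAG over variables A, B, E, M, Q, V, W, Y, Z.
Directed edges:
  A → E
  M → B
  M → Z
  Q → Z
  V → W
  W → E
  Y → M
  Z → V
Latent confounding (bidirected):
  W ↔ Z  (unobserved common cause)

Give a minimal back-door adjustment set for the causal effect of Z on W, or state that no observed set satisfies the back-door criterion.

Z→W: no observed back-door set.

desc(Z)\{Z}={E,V,W}; candidates ⊆ {A,B,M,Q,Y}.
Z↔W: latent back-door arc(s) into Z.
size 0: {}; under {} Z still reaches {B,E,M,Q,W,Y} ∋ W.
size 1: {A}, {B}, {M} …(+2); under {A} Z still reaches {B,E,M,Q,W,Y} ∋ W.
size 2: {A,B}, {A,M}, {A,Q} …(+7); under {A,B} Z still reaches {E,M,Q,W,Y} ∋ W.
Z↔W cannot be blocked by any observed set — no back-door set.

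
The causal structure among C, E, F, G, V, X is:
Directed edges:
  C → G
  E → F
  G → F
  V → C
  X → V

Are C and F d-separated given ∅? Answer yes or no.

Bayes-Ball from C | ∅ reaches {F,G,V,X}.
F ∈ reach(C|∅) ⇒ C ⊥̸ F | ∅.

No — C and F are d-connected given ∅.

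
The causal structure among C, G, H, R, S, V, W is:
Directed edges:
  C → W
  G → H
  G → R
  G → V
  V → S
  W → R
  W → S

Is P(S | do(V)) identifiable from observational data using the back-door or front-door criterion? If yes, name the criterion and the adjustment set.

desc(V)\{V}={S}; candidates ⊆ {C,G,H,R,W}.
∅: V⊥S given ∅ in G with V→· removed — back-door holds.
P(S|do(V)) = P(S|V) — no adjustment needed.

P(S|do(V)): backdoor, adjust for ∅.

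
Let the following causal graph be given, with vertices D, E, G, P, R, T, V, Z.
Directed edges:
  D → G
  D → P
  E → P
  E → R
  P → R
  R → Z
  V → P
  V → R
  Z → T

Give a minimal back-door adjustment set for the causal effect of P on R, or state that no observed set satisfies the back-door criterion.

P→R: minimal back-door set {E, V}.

desc(P)\{P}={R,T,Z}; candidates ⊆ {D,E,G,V}.
size 0: {}; under {} P still reaches {D,E,G,R,T,V,Z} ∋ R.
size 1: {D}, {E}, {G} …(+1); under {D} P still reaches {E,R,T,V,Z} ∋ R.
{E,V}: P⊥R given {E,V} in G with P→· removed — back-door holds.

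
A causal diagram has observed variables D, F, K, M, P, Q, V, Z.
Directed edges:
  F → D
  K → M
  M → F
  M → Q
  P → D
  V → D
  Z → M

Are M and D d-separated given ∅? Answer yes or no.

No — M and D are d-connected given ∅.

Bayes-Ball from M | ∅ reaches {D,F,K,Q,Z}.
D ∈ reach(M|∅) ⇒ M ⊥̸ D | ∅.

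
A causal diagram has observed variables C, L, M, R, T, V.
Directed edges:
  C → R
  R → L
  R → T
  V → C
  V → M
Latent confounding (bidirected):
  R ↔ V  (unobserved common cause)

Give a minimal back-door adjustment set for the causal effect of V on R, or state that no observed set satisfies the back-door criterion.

desc(V)\{V}={C,L,M,R,T}; candidates ⊆ {—}.
V↔R: latent back-door arc(s) into V.
size 0: {}; under {} V still reaches {L,R,T} ∋ R.
V↔R cannot be blocked by any observed set — no back-door set.

V→R: no observed back-door set.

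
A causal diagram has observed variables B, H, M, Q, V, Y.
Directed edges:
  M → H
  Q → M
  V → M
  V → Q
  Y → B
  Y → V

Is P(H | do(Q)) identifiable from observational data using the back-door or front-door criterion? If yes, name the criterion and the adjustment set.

P(H|do(Q)): backdoor, adjust for {V}.

desc(Q)\{Q}={H,M}; candidates ⊆ {B,V,Y}.
size 0: {}; under {} Q still reaches {B,H,M,V,Y} ∋ H.
{V}: Q⊥H given {V} in G with Q→· removed — back-door holds.
P(H|do(Q)) = Σ_{V} P(H|Q,V)·P(V).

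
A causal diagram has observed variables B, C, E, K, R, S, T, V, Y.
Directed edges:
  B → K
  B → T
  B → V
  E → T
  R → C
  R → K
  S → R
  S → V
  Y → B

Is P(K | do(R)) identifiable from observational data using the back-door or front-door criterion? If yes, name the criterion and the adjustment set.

desc(R)\{R}={C,K}; candidates ⊆ {B,E,S,T,V,Y}.
∅: R⊥K given ∅ in G with R→· removed — back-door holds.
P(K|do(R)) = P(K|R) — no adjustment needed.

P(K|do(R)): backdoor, adjust for ∅.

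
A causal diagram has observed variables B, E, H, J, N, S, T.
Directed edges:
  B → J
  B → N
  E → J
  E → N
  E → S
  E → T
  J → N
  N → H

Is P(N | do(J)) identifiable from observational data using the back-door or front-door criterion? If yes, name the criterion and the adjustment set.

P(N|do(J)): backdoor, adjust for {B, E}.

desc(J)\{J}={H,N}; candidates ⊆ {B,E,S,T}.
size 0: {}; under {} J still reaches {B,E,H,N,S,T} ∋ N.
size 1: {B}, {E}, {S} …(+1); under {B} J still reaches {E,H,N,S,T} ∋ N.
{B,E}: J⊥N given {B,E} in G with J→· removed — back-door holds.
P(N|do(J)) = Σ_{B,E} P(N|J,B,E)·P(B,E).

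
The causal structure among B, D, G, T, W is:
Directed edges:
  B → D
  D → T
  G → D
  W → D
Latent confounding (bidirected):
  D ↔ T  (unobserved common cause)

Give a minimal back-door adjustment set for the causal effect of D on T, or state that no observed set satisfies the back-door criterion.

desc(D)\{D}={T}; candidates ⊆ {B,G,W}.
D↔T: latent back-door arc(s) into D.
size 0: {}; under {} D still reaches {B,G,T,W} ∋ T.
size 1: {B}, {G}, {W}; under {B} D still reaches {G,T,W} ∋ T.
size 2: {B,G}, {B,W}, {G,W}; under {B,G} D still reaches {T,W} ∋ T.
D↔T cannot be blocked by any observed set — no back-door set.

D→T: no observed back-door set.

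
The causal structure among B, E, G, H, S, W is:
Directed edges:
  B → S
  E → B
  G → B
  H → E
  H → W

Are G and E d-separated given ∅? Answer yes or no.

Yes — G ⊥ E | ∅.

Bayes-Ball from G | ∅ reaches {B,S}.
E ∉ reach(G|∅) ⇒ G ⊥ E | ∅.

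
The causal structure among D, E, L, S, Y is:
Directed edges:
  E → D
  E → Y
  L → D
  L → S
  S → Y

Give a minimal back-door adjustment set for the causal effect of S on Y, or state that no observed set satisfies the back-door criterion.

desc(S)\{S}={Y}; candidates ⊆ {D,E,L}.
∅: S⊥Y given ∅ in G with S→· removed — back-door holds.

S→Y: minimal back-door set ∅.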